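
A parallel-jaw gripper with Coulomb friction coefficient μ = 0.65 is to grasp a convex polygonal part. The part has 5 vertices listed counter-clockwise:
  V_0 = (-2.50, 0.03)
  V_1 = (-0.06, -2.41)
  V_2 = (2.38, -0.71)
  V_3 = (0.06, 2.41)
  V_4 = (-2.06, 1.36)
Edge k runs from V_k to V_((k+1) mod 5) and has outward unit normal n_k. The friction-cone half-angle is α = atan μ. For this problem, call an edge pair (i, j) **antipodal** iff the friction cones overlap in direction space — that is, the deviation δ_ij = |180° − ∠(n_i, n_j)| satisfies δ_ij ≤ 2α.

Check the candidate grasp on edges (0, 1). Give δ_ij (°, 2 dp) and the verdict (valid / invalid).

α = atan 0.65 = 33.02°;  2α = 66.05°
edge 0: e_0 = (+2.44, -2.44);  n_0 = (-0.7071, -0.7071)
edge 1: e_1 = (+2.44, +1.70);  n_1 = (+0.5717, -0.8205)
∠(n_0, n_1) = 79.87°
δ = |180° − 79.87°| = 100.13°
100.13° > 2α = 66.05°  →  invalid

δ = 100.13°, invalid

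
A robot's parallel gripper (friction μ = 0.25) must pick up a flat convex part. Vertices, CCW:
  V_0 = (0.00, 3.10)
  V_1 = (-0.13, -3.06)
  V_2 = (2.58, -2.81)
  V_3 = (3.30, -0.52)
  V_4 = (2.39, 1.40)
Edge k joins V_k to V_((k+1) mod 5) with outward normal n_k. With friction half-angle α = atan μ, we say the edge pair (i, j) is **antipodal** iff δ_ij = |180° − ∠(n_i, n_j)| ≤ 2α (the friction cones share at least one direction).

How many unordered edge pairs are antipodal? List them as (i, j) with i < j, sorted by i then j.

count = 2; pairs: (0,2), (0,3)

α = atan 0.25 = 14.04°;  2α = 28.07°
n_0 = (-0.9998, +0.0211)
n_1 = (+0.0919, -0.9958)
n_2 = (+0.9540, -0.2999)
n_3 = (+0.9036, +0.4283)
n_4 = (+0.5796, +0.8149)
  (0,1): δ = 83.52°  ·
  (0,2): δ = 16.24°  ✓
  (0,3): δ = 26.57°  ✓
  (0,4): δ = 55.78°  ·
  (1,2): δ = 112.72°  ·
  (1,3): δ = 69.91°  ·
  (1,4): δ = 40.69°  ·
  (2,3): δ = 137.19°  ·
  (2,4): δ = 107.97°  ·
  (3,4): δ = 150.78°  ·
antipodal pairs: 2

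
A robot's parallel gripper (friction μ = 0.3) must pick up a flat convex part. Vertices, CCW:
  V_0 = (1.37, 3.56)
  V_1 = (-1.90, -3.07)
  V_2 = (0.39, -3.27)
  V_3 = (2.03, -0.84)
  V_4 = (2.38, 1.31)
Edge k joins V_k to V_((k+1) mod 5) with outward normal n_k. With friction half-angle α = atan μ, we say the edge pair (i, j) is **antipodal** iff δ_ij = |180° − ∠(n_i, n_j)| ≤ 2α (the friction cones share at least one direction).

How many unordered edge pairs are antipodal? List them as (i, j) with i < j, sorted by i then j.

α = atan 0.3 = 16.70°;  2α = 33.40°
n_0 = (-0.8968, +0.4423)
n_1 = (-0.0870, -0.9962)
n_2 = (+0.8289, -0.5594)
n_3 = (+0.9870, -0.1607)
n_4 = (+0.9123, +0.4095)
  (0,1): δ = 68.74°  ·
  (0,2): δ = 7.76°  ✓
  (0,3): δ = 17.01°  ✓
  (0,4): δ = 50.43°  ·
  (1,2): δ = 119.02°  ·
  (1,3): δ = 94.25°  ·
  (1,4): δ = 60.83°  ·
  (2,3): δ = 155.23°  ·
  (2,4): δ = 121.81°  ·
  (3,4): δ = 146.58°  ·
antipodal pairs: 2

count = 2; pairs: (0,2), (0,3)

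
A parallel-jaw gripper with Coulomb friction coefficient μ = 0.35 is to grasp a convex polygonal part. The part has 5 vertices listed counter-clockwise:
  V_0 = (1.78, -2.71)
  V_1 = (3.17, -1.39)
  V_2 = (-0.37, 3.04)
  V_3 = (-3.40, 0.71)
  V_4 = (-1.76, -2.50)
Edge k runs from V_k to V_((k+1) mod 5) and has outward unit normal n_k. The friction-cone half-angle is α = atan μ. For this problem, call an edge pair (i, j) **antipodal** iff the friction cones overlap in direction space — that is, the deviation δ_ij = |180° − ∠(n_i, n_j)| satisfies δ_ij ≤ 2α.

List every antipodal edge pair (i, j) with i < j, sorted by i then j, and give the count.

count = 2; pairs: (0,2), (1,3)

α = atan 0.35 = 19.29°;  2α = 38.58°
n_0 = (+0.6886, -0.7251)
n_1 = (+0.7812, +0.6243)
n_2 = (-0.6096, +0.7927)
n_3 = (-0.8905, -0.4550)
n_4 = (-0.0592, -0.9982)
  (0,1): δ = 94.89°  ·
  (0,2): δ = 5.96°  ✓
  (0,3): δ = 73.54°  ·
  (0,4): δ = 133.08°  ·
  (1,2): δ = 91.07°  ·
  (1,3): δ = 11.57°  ✓
  (1,4): δ = 47.98°  ·
  (2,3): δ = 100.50°  ·
  (2,4): δ = 40.95°  ·
  (3,4): δ = 120.46°  ·
antipodal pairs: 2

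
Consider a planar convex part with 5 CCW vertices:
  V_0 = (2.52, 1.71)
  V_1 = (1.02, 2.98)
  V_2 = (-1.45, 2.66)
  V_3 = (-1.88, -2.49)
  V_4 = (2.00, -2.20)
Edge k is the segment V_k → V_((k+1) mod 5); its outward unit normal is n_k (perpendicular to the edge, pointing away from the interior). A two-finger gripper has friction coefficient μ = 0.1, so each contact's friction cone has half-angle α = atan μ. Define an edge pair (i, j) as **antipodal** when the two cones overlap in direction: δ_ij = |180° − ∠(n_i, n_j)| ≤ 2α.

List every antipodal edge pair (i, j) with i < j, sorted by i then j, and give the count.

α = atan 0.1 = 5.71°;  2α = 11.42°
n_0 = (+0.6462, +0.7632)
n_1 = (-0.1285, +0.9917)
n_2 = (-0.9965, +0.0832)
n_3 = (+0.0745, -0.9972)
n_4 = (+0.9913, -0.1318)
  (0,1): δ = 132.36°  ·
  (0,2): δ = 54.52°  ·
  (0,3): δ = 44.53°  ·
  (0,4): δ = 122.68°  ·
  (1,2): δ = 102.15°  ·
  (1,3): δ = 3.11°  ✓
  (1,4): δ = 75.04°  ·
  (2,3): δ = 80.95°  ·
  (2,4): δ = 2.80°  ✓
  (3,4): δ = 101.85°  ·
antipodal pairs: 2

count = 2; pairs: (1,3), (2,4)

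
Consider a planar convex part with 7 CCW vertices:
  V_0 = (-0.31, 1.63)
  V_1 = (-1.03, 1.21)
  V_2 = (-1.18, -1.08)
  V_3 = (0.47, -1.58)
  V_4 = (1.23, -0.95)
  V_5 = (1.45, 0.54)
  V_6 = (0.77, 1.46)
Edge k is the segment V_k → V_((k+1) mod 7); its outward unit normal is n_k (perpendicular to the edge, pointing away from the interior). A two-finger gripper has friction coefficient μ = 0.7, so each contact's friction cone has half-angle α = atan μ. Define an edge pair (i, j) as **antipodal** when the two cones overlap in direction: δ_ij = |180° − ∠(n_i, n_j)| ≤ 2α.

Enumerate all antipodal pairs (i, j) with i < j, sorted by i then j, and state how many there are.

α = atan 0.7 = 34.99°;  2α = 69.98°
n_0 = (-0.5039, +0.8638)
n_1 = (-0.9979, +0.0654)
n_2 = (-0.2900, -0.9570)
n_3 = (+0.6382, -0.7699)
n_4 = (+0.9893, -0.1461)
n_5 = (+0.8042, +0.5944)
n_6 = (+0.1555, +0.9878)
  (0,1): δ = 124.00°  ·
  (0,2): δ = 47.11°  ✓
  (0,3): δ = 9.40°  ✓
  (0,4): δ = 51.34°  ✓
  (0,5): δ = 96.21°  ·
  (0,6): δ = 140.80°  ·
  (1,2): δ = 103.11°  ·
  (1,3): δ = 46.60°  ✓
  (1,4): δ = 4.65°  ✓
  (1,5): δ = 40.22°  ✓
  (1,6): δ = 84.80°  ·
  (2,3): δ = 123.48°  ·
  (2,4): δ = 81.54°  ·
  (2,5): δ = 36.67°  ✓
  (2,6): δ = 7.91°  ✓
  (3,4): δ = 138.06°  ·
  (3,5): δ = 93.19°  ·
  (3,6): δ = 48.60°  ✓
  (4,5): δ = 135.13°  ·
  (4,6): δ = 90.55°  ·
  (5,6): δ = 135.41°  ·
antipodal pairs: 9

count = 9; pairs: (0,2), (0,3), (0,4), (1,3), (1,4), (1,5), (2,5), (2,6), (3,6)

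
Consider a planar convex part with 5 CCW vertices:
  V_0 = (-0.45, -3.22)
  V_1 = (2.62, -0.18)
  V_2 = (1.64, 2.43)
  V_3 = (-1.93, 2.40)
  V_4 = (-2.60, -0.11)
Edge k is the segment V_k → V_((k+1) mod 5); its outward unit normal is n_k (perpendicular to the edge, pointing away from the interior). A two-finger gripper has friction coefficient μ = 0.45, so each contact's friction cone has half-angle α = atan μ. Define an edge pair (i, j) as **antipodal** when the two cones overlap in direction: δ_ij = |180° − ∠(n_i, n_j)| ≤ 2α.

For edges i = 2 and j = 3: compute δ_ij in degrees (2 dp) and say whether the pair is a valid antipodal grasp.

α = atan 0.45 = 24.23°;  2α = 48.46°
edge 2: e_2 = (-3.57, -0.03);  n_2 = (-0.0084, +1.0000)
edge 3: e_3 = (-0.67, -2.51);  n_3 = (-0.9662, +0.2579)
∠(n_2, n_3) = 74.57°
δ = |180° − 74.57°| = 105.43°
105.43° > 2α = 48.46°  →  invalid

δ = 105.43°, invalid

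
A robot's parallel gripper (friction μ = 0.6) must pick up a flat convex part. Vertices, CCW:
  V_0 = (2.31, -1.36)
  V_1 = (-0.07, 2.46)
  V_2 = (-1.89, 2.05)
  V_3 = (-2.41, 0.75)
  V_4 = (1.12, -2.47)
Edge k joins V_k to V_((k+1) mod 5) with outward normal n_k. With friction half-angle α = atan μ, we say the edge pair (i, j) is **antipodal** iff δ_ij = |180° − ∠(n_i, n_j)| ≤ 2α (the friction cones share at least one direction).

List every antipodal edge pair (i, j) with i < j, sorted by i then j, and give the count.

α = atan 0.6 = 30.96°;  2α = 61.93°
n_0 = (+0.8487, +0.5288)
n_1 = (-0.2198, +0.9756)
n_2 = (-0.9285, +0.3714)
n_3 = (-0.6739, -0.7388)
n_4 = (+0.6821, -0.7313)
  (0,1): δ = 109.23°  ·
  (0,2): δ = 53.73°  ✓
  (0,3): δ = 15.71°  ✓
  (0,4): δ = 101.08°  ·
  (1,2): δ = 124.50°  ·
  (1,3): δ = 55.07°  ✓
  (1,4): δ = 30.31°  ✓
  (2,3): δ = 110.57°  ·
  (2,4): δ = 25.19°  ✓
  (3,4): δ = 94.62°  ·
antipodal pairs: 5

count = 5; pairs: (0,2), (0,3), (1,3), (1,4), (2,4)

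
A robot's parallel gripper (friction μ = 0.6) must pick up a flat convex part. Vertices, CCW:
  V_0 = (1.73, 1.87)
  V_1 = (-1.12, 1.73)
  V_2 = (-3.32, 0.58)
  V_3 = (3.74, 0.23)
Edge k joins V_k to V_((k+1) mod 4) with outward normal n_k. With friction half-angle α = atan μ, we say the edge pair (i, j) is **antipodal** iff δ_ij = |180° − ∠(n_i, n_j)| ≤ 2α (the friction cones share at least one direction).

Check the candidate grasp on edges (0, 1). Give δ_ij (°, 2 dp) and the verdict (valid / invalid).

δ = 155.21°, invalid

α = atan 0.6 = 30.96°;  2α = 61.93°
edge 0: e_0 = (-2.85, -0.14);  n_0 = (-0.0491, +0.9988)
edge 1: e_1 = (-2.20, -1.15);  n_1 = (-0.4633, +0.8862)
∠(n_0, n_1) = 24.79°
δ = |180° − 24.79°| = 155.21°
155.21° > 2α = 61.93°  →  invalid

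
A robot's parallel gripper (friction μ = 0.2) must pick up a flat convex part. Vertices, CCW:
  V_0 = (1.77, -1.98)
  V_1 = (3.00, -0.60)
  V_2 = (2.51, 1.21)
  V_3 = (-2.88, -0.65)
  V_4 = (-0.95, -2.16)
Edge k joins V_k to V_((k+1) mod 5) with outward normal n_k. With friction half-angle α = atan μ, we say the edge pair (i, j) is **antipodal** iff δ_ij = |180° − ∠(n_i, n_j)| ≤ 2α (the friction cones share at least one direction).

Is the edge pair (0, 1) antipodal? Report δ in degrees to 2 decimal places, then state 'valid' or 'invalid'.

α = atan 0.2 = 11.31°;  2α = 22.62°
edge 0: e_0 = (+1.23, +1.38);  n_0 = (+0.7465, -0.6654)
edge 1: e_1 = (-0.49, +1.81);  n_1 = (+0.9653, +0.2613)
∠(n_0, n_1) = 56.86°
δ = |180° − 56.86°| = 123.14°
123.14° > 2α = 22.62°  →  invalid

δ = 123.14°, invalid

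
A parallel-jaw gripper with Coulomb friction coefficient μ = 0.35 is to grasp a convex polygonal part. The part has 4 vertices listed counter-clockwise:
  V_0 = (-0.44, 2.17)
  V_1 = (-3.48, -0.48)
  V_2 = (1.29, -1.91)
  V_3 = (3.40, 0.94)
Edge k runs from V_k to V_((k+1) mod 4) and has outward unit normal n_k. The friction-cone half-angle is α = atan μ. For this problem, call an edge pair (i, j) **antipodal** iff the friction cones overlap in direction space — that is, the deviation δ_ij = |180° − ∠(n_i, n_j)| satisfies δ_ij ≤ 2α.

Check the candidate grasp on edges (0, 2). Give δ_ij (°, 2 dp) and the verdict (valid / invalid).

δ = 12.41°, valid

α = atan 0.35 = 19.29°;  2α = 38.58°
edge 0: e_0 = (-3.04, -2.65);  n_0 = (-0.6571, +0.7538)
edge 2: e_2 = (+2.11, +2.85);  n_2 = (+0.8037, -0.5950)
∠(n_0, n_2) = 167.59°
δ = |180° − 167.59°| = 12.41°
12.41° ≤ 2α = 38.58°  →  valid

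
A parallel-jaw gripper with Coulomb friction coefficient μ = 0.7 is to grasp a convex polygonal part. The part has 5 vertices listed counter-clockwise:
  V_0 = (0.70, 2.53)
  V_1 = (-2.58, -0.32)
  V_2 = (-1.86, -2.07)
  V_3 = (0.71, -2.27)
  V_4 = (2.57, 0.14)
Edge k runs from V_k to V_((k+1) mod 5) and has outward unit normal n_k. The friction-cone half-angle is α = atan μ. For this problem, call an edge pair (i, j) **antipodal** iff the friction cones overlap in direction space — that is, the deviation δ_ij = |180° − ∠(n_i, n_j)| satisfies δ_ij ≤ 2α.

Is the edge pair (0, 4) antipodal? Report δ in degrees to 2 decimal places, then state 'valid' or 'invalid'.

α = atan 0.7 = 34.99°;  2α = 69.98°
edge 0: e_0 = (-3.28, -2.85);  n_0 = (-0.6559, +0.7549)
edge 4: e_4 = (-1.87, +2.39);  n_4 = (+0.7876, +0.6162)
∠(n_0, n_4) = 92.95°
δ = |180° − 92.95°| = 87.05°
87.05° > 2α = 69.98°  →  invalid

δ = 87.05°, invalid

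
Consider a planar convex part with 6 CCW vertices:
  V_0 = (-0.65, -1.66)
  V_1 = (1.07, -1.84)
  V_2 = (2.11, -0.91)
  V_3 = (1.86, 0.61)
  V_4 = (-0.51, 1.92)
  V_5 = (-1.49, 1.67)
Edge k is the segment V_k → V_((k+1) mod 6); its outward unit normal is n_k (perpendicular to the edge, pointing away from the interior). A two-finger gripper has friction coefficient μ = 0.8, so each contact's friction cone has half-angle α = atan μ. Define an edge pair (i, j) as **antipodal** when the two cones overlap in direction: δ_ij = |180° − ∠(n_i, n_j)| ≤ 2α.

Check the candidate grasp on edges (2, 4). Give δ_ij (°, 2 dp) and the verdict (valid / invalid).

α = atan 0.8 = 38.66°;  2α = 77.32°
edge 2: e_2 = (-0.25, +1.52);  n_2 = (+0.9867, +0.1623)
edge 4: e_4 = (-0.98, -0.25);  n_4 = (-0.2472, +0.9690)
∠(n_2, n_4) = 94.97°
δ = |180° − 94.97°| = 85.03°
85.03° > 2α = 77.32°  →  invalid

δ = 85.03°, invalid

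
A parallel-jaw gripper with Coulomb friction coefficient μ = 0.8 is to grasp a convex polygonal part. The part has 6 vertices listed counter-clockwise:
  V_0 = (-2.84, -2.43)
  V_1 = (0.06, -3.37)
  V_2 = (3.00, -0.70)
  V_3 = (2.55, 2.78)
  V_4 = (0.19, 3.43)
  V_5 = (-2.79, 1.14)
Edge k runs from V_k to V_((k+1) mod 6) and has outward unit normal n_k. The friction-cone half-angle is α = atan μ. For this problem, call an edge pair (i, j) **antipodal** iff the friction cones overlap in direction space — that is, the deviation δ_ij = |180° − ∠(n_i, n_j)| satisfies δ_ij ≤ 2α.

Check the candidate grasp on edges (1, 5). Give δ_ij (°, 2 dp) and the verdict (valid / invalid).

α = atan 0.8 = 38.66°;  2α = 77.32°
edge 1: e_1 = (+2.94, +2.67);  n_1 = (+0.6723, -0.7403)
edge 5: e_5 = (-0.05, -3.57);  n_5 = (-0.9999, +0.0140)
∠(n_1, n_5) = 133.05°
δ = |180° − 133.05°| = 46.95°
46.95° ≤ 2α = 77.32°  →  valid

δ = 46.95°, valid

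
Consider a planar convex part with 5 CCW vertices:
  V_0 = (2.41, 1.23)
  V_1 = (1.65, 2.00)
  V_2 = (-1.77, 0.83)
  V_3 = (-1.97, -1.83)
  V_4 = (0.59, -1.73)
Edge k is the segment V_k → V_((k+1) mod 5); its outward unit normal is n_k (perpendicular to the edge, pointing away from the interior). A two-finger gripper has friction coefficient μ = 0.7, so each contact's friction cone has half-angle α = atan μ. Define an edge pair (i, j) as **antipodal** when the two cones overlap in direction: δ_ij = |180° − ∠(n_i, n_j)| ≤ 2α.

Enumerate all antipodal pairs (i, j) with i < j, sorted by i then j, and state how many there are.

count = 5; pairs: (0,2), (0,3), (1,3), (1,4), (2,4)

α = atan 0.7 = 34.99°;  2α = 69.98°
n_0 = (+0.7117, +0.7025)
n_1 = (-0.3237, +0.9462)
n_2 = (-0.9972, +0.0750)
n_3 = (+0.0390, -0.9992)
n_4 = (+0.8519, -0.5238)
  (0,1): δ = 115.74°  ·
  (0,2): δ = 48.93°  ✓
  (0,3): δ = 47.61°  ✓
  (0,4): δ = 103.79°  ·
  (1,2): δ = 113.19°  ·
  (1,3): δ = 16.65°  ✓
  (1,4): δ = 39.53°  ✓
  (2,3): δ = 83.46°  ·
  (2,4): δ = 27.29°  ✓
  (3,4): δ = 123.82°  ·
antipodal pairs: 5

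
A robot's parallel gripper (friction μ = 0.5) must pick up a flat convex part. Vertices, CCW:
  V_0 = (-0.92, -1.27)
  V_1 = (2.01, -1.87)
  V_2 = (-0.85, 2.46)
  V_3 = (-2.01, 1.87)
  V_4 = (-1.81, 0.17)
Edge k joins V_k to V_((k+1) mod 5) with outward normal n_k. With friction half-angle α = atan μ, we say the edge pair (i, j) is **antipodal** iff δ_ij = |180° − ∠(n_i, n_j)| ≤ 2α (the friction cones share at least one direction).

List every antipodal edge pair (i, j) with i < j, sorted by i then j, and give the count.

count = 4; pairs: (0,1), (0,2), (1,3), (1,4)

α = atan 0.5 = 26.57°;  2α = 53.13°
n_0 = (-0.2006, -0.9797)
n_1 = (+0.8344, +0.5511)
n_2 = (-0.4534, +0.8913)
n_3 = (-0.9932, -0.1168)
n_4 = (-0.8506, -0.5257)
  (0,1): δ = 44.98°  ✓
  (0,2): δ = 38.53°  ✓
  (0,3): δ = 108.28°  ·
  (0,4): δ = 133.29°  ·
  (1,2): δ = 96.49°  ·
  (1,3): δ = 26.74°  ✓
  (1,4): δ = 1.73°  ✓
  (2,3): δ = 110.25°  ·
  (2,4): δ = 85.24°  ·
  (3,4): δ = 154.99°  ·
antipodal pairs: 4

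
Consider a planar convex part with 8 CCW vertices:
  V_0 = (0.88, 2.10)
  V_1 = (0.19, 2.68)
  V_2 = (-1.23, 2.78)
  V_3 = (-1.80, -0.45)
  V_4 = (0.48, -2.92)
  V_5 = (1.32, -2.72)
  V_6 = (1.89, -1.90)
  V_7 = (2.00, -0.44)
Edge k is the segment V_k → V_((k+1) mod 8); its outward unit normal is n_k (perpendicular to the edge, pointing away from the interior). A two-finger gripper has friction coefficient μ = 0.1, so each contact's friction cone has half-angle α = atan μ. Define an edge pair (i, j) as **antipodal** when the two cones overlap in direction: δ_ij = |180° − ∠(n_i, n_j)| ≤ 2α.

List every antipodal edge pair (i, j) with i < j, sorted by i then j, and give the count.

α = atan 0.1 = 5.71°;  2α = 11.42°
n_0 = (+0.6435, +0.7655)
n_1 = (+0.0702, +0.9975)
n_2 = (-0.9848, +0.1738)
n_3 = (-0.7348, -0.6783)
n_4 = (+0.2316, -0.9728)
n_5 = (+0.8211, -0.5708)
n_6 = (+0.9972, -0.0751)
n_7 = (+0.9150, +0.4035)
  (0,1): δ = 143.98°  ·
  (0,2): δ = 59.96°  ·
  (0,3): δ = 7.24°  ✓
  (0,4): δ = 53.44°  ·
  (0,5): δ = 95.25°  ·
  (0,6): δ = 125.74°  ·
  (0,7): δ = 153.84°  ·
  (1,2): δ = 95.98°  ·
  (1,3): δ = 43.26°  ·
  (1,4): δ = 17.42°  ·
  (1,5): δ = 59.22°  ·
  (1,6): δ = 89.72°  ·
  (1,7): δ = 117.82°  ·
  (2,3): δ = 127.28°  ·
  (2,4): δ = 66.60°  ·
  (2,5): δ = 24.80°  ·
  (2,6): δ = 5.70°  ✓
  (2,7): δ = 33.80°  ·
  (3,4): δ = 119.32°  ·
  (3,5): δ = 77.51°  ·
  (3,6): δ = 47.02°  ·
  (3,7): δ = 18.91°  ·
  (4,5): δ = 138.20°  ·
  (4,6): δ = 107.70°  ·
  (4,7): δ = 79.60°  ·
  (5,6): δ = 149.50°  ·
  (5,7): δ = 121.40°  ·
  (6,7): δ = 151.90°  ·
antipodal pairs: 2

count = 2; pairs: (0,3), (2,6)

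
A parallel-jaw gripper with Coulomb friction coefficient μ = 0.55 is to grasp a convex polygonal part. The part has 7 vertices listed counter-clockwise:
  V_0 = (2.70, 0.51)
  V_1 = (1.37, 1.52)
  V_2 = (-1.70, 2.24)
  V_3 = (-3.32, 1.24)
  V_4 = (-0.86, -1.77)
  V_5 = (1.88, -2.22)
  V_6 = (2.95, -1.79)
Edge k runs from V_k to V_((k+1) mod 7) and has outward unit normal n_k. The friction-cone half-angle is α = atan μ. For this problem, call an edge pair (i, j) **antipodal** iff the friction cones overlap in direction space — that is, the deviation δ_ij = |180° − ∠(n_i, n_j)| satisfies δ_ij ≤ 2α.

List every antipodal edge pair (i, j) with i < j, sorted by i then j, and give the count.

count = 8; pairs: (0,3), (0,4), (1,3), (1,4), (1,5), (2,4), (2,5), (3,6)

α = atan 0.55 = 28.81°;  2α = 57.62°
n_0 = (+0.6048, +0.7964)
n_1 = (+0.2283, +0.9736)
n_2 = (-0.5253, +0.8509)
n_3 = (-0.7743, -0.6328)
n_4 = (-0.1621, -0.9868)
n_5 = (+0.3729, -0.9279)
n_6 = (+0.9941, +0.1081)
  (0,1): δ = 155.99°  ·
  (0,2): δ = 111.10°  ·
  (0,3): δ = 13.53°  ✓
  (0,4): δ = 27.89°  ✓
  (0,5): δ = 59.11°  ·
  (0,6): δ = 133.42°  ·
  (1,2): δ = 135.11°  ·
  (1,3): δ = 37.54°  ✓
  (1,4): δ = 3.87°  ✓
  (1,5): δ = 35.09°  ✓
  (1,6): δ = 109.40°  ·
  (2,3): δ = 82.43°  ·
  (2,4): δ = 41.01°  ✓
  (2,5): δ = 9.79°  ✓
  (2,6): δ = 64.52°  ·
  (3,4): δ = 138.58°  ·
  (3,5): δ = 107.36°  ·
  (3,6): δ = 33.05°  ✓
  (4,5): δ = 148.78°  ·
  (4,6): δ = 74.47°  ·
  (5,6): δ = 105.69°  ·
antipodal pairs: 8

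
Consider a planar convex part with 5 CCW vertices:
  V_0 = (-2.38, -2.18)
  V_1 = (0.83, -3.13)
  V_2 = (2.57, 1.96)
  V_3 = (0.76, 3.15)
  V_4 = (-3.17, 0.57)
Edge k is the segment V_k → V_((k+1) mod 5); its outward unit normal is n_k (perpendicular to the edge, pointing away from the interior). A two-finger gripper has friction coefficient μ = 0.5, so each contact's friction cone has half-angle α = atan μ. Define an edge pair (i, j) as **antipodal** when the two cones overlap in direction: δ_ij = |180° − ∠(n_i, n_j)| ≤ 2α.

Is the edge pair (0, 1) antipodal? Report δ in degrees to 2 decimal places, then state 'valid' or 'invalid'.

α = atan 0.5 = 26.57°;  2α = 53.13°
edge 0: e_0 = (+3.21, -0.95);  n_0 = (-0.2838, -0.9589)
edge 1: e_1 = (+1.74, +5.09);  n_1 = (+0.9462, -0.3235)
∠(n_0, n_1) = 87.61°
δ = |180° − 87.61°| = 92.39°
92.39° > 2α = 53.13°  →  invalid

δ = 92.39°, invalid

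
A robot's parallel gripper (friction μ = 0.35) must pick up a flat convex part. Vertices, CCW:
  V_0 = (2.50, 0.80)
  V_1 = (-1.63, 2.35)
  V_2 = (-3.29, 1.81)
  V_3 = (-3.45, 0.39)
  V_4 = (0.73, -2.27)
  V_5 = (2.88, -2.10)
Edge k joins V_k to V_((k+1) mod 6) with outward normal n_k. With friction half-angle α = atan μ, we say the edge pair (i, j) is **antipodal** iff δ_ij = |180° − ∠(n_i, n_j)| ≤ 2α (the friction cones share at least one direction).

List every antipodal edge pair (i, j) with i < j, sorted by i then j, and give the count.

α = atan 0.35 = 19.29°;  2α = 38.58°
n_0 = (+0.3514, +0.9362)
n_1 = (-0.3093, +0.9509)
n_2 = (-0.9937, +0.1120)
n_3 = (-0.5369, -0.8437)
n_4 = (+0.0788, -0.9969)
n_5 = (+0.9915, +0.1299)
  (0,1): δ = 141.41°  ·
  (0,2): δ = 75.86°  ·
  (0,3): δ = 11.90°  ✓
  (0,4): δ = 25.09°  ✓
  (0,5): δ = 118.04°  ·
  (1,2): δ = 114.45°  ·
  (1,3): δ = 50.49°  ·
  (1,4): δ = 13.50°  ✓
  (1,5): δ = 79.45°  ·
  (2,3): δ = 116.04°  ·
  (2,4): δ = 79.05°  ·
  (2,5): δ = 13.89°  ✓
  (3,4): δ = 143.01°  ·
  (3,5): δ = 50.06°  ·
  (4,5): δ = 87.06°  ·
antipodal pairs: 4

count = 4; pairs: (0,3), (0,4), (1,4), (2,5)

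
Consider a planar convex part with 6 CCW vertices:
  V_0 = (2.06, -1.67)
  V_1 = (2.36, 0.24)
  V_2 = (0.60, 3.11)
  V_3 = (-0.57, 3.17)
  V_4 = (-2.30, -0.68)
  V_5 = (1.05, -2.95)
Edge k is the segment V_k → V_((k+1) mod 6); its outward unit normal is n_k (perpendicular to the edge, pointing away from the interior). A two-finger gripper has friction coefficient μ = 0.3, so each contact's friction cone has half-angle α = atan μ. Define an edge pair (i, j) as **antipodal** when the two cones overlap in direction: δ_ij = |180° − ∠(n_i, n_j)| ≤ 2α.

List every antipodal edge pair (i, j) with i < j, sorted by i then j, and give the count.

count = 4; pairs: (0,3), (1,4), (2,4), (3,5)

α = atan 0.3 = 16.70°;  2α = 33.40°
n_0 = (+0.9879, -0.1552)
n_1 = (+0.8525, +0.5228)
n_2 = (+0.0512, +0.9987)
n_3 = (-0.9121, +0.4099)
n_4 = (-0.5610, -0.8278)
n_5 = (+0.7850, -0.6194)
  (0,1): δ = 139.56°  ·
  (0,2): δ = 84.01°  ·
  (0,3): δ = 15.27°  ✓
  (0,4): δ = 64.80°  ·
  (0,5): δ = 150.65°  ·
  (1,2): δ = 124.45°  ·
  (1,3): δ = 55.72°  ·
  (1,4): δ = 24.36°  ✓
  (1,5): δ = 110.21°  ·
  (2,3): δ = 111.26°  ·
  (2,4): δ = 31.19°  ✓
  (2,5): δ = 54.66°  ·
  (3,4): δ = 99.93°  ·
  (3,5): δ = 14.08°  ✓
  (4,5): δ = 94.15°  ·
antipodal pairs: 4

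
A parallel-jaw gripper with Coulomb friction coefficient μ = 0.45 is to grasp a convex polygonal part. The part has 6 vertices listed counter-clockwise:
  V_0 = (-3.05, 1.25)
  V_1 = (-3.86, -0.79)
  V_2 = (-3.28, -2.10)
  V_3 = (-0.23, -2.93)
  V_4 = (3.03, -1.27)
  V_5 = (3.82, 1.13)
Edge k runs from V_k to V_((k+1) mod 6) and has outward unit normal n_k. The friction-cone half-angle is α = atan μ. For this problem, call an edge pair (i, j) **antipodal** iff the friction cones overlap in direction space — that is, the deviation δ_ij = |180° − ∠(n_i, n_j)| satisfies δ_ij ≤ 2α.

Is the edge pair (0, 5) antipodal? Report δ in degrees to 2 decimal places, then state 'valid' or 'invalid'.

δ = 110.66°, invalid

α = atan 0.45 = 24.23°;  2α = 48.46°
edge 0: e_0 = (-0.81, -2.04);  n_0 = (-0.9294, +0.3690)
edge 5: e_5 = (-6.87, +0.12);  n_5 = (+0.0175, +0.9998)
∠(n_0, n_5) = 69.34°
δ = |180° − 69.34°| = 110.66°
110.66° > 2α = 48.46°  →  invalid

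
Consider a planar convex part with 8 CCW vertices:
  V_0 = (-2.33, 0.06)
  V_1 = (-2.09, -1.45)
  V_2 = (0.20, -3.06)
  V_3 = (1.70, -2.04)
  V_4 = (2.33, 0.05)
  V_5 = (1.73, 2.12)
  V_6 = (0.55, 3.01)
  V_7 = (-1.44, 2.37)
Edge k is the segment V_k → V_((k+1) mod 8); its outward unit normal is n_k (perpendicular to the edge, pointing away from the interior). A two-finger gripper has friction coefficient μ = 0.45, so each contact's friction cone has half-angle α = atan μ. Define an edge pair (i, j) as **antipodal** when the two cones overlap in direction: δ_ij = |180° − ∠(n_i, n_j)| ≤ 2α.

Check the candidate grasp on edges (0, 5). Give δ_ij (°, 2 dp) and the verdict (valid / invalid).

α = atan 0.45 = 24.23°;  2α = 48.46°
edge 0: e_0 = (+0.24, -1.51);  n_0 = (-0.9876, -0.1570)
edge 5: e_5 = (-1.18, +0.89);  n_5 = (+0.6022, +0.7984)
∠(n_0, n_5) = 136.06°
δ = |180° − 136.06°| = 43.94°
43.94° ≤ 2α = 48.46°  →  valid

δ = 43.94°, valid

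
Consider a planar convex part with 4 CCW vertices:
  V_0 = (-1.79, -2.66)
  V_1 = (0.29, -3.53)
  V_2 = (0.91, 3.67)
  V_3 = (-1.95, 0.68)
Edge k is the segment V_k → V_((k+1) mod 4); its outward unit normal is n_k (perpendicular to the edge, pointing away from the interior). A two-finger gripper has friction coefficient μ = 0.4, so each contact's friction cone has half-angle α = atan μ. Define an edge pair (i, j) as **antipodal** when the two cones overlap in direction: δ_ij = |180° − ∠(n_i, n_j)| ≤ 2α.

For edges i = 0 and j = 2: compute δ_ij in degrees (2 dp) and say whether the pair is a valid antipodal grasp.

δ = 68.97°, invalid

α = atan 0.4 = 21.80°;  2α = 43.60°
edge 0: e_0 = (+2.08, -0.87);  n_0 = (-0.3859, -0.9226)
edge 2: e_2 = (-2.86, -2.99);  n_2 = (-0.7226, +0.6912)
∠(n_0, n_2) = 111.03°
δ = |180° − 111.03°| = 68.97°
68.97° > 2α = 43.60°  →  invalid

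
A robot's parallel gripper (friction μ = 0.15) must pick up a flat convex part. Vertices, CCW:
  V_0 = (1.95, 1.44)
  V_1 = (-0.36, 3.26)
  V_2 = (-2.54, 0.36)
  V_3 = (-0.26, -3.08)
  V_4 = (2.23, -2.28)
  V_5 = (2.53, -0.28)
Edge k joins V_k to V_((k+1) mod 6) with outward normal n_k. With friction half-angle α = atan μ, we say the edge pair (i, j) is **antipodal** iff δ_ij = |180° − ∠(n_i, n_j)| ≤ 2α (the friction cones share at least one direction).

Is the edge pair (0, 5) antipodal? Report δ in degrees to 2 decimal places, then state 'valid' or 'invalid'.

α = atan 0.15 = 8.53°;  2α = 17.06°
edge 0: e_0 = (-2.31, +1.82);  n_0 = (+0.6189, +0.7855)
edge 5: e_5 = (-0.58, +1.72);  n_5 = (+0.9476, +0.3195)
∠(n_0, n_5) = 33.13°
δ = |180° − 33.13°| = 146.87°
146.87° > 2α = 17.06°  →  invalid

δ = 146.87°, invalid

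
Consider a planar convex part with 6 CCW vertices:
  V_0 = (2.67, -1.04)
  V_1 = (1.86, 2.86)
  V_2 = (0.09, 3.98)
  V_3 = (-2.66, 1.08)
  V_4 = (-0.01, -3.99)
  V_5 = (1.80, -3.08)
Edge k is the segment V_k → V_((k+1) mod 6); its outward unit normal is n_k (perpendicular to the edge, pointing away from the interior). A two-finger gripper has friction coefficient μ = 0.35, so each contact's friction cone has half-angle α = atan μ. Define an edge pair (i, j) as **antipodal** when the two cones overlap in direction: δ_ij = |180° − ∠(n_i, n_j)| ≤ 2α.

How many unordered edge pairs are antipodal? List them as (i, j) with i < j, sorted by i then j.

α = atan 0.35 = 19.29°;  2α = 38.58°
n_0 = (+0.9791, +0.2034)
n_1 = (+0.5347, +0.8450)
n_2 = (-0.7256, +0.6881)
n_3 = (-0.8862, -0.4632)
n_4 = (+0.4492, -0.8934)
n_5 = (+0.9198, -0.3923)
  (0,1): δ = 134.06°  ·
  (0,2): δ = 55.21°  ·
  (0,3): δ = 15.86°  ✓
  (0,4): δ = 104.96°  ·
  (0,5): δ = 145.17°  ·
  (1,2): δ = 101.15°  ·
  (1,3): δ = 30.08°  ✓
  (1,4): δ = 59.02°  ·
  (1,5): δ = 99.23°  ·
  (2,3): δ = 108.93°  ·
  (2,4): δ = 19.83°  ✓
  (2,5): δ = 20.38°  ✓
  (3,4): δ = 90.90°  ·
  (3,5): δ = 50.69°  ·
  (4,5): δ = 139.79°  ·
antipodal pairs: 4

count = 4; pairs: (0,3), (1,3), (2,4), (2,5)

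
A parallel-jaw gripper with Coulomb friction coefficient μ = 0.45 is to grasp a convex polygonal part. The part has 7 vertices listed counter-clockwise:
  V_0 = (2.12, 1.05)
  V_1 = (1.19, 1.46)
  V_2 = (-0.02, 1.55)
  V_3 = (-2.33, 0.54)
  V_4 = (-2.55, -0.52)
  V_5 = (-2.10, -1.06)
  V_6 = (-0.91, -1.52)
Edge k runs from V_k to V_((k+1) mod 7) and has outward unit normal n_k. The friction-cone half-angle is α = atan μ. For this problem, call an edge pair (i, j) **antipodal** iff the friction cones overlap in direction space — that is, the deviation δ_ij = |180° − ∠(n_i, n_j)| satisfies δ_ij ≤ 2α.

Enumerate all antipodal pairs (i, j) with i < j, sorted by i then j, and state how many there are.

α = atan 0.45 = 24.23°;  2α = 48.46°
n_0 = (+0.4034, +0.9150)
n_1 = (+0.0742, +0.9972)
n_2 = (-0.4006, +0.9162)
n_3 = (-0.9791, +0.2032)
n_4 = (-0.7682, -0.6402)
n_5 = (-0.3606, -0.9327)
n_6 = (+0.6468, -0.7626)
  (0,1): δ = 160.46°  ·
  (0,2): δ = 132.59°  ·
  (0,3): δ = 77.93°  ·
  (0,4): δ = 26.40°  ✓
  (0,5): δ = 2.66°  ✓
  (0,6): δ = 64.09°  ·
  (1,2): δ = 152.13°  ·
  (1,3): δ = 97.47°  ·
  (1,4): δ = 45.94°  ✓
  (1,5): δ = 16.88°  ✓
  (1,6): δ = 44.56°  ✓
  (2,3): δ = 125.34°  ·
  (2,4): δ = 73.81°  ·
  (2,5): δ = 44.75°  ✓
  (2,6): δ = 16.69°  ✓
  (3,4): δ = 128.47°  ·
  (3,5): δ = 99.41°  ·
  (3,6): δ = 37.97°  ✓
  (4,5): δ = 150.94°  ·
  (4,6): δ = 89.50°  ·
  (5,6): δ = 118.56°  ·
antipodal pairs: 8

count = 8; pairs: (0,4), (0,5), (1,4), (1,5), (1,6), (2,5), (2,6), (3,6)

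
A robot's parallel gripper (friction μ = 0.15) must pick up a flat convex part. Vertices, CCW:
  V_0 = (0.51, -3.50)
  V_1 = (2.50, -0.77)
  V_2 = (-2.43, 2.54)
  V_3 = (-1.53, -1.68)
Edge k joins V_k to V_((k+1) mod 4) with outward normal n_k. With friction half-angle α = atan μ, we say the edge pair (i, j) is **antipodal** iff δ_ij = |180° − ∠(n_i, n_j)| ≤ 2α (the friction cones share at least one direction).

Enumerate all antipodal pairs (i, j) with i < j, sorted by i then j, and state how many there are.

α = atan 0.15 = 8.53°;  2α = 17.06°
n_0 = (+0.8081, -0.5891)
n_1 = (+0.5574, +0.8302)
n_2 = (-0.9780, -0.2086)
n_3 = (-0.6657, -0.7462)
  (0,1): δ = 87.79°  ·
  (0,2): δ = 48.13°  ·
  (0,3): δ = 84.35°  ·
  (1,2): δ = 44.08°  ·
  (1,3): δ = 7.86°  ✓
  (2,3): δ = 143.78°  ·
antipodal pairs: 1

count = 1; pairs: (1,3)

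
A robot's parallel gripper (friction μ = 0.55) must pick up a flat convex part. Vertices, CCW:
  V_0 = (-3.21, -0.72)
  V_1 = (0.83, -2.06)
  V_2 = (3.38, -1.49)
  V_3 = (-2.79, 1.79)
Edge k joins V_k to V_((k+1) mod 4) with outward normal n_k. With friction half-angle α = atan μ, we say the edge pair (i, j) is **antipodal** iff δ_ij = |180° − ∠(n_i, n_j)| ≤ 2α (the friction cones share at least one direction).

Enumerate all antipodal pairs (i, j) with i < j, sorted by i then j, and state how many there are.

α = atan 0.55 = 28.81°;  2α = 57.62°
n_0 = (-0.3148, -0.9492)
n_1 = (+0.2181, -0.9759)
n_2 = (+0.4694, +0.8830)
n_3 = (-0.9863, +0.1650)
  (0,1): δ = 149.05°  ·
  (0,2): δ = 9.65°  ✓
  (0,3): δ = 98.85°  ·
  (1,2): δ = 40.60°  ✓
  (1,3): δ = 67.90°  ·
  (2,3): δ = 71.50°  ·
antipodal pairs: 2

count = 2; pairs: (0,2), (1,2)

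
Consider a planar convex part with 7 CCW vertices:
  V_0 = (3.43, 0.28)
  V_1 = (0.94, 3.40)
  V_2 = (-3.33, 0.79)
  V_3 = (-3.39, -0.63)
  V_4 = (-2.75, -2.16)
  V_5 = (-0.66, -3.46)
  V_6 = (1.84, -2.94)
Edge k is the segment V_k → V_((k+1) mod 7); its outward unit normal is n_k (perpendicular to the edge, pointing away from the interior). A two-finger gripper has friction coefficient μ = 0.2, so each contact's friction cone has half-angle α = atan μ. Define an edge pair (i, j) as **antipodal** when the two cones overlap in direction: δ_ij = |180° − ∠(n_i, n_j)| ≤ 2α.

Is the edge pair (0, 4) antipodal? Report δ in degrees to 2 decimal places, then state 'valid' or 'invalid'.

α = atan 0.2 = 11.31°;  2α = 22.62°
edge 0: e_0 = (-2.49, +3.12);  n_0 = (+0.7816, +0.6238)
edge 4: e_4 = (+2.09, -1.30);  n_4 = (-0.5282, -0.8491)
∠(n_0, n_4) = 160.47°
δ = |180° − 160.47°| = 19.53°
19.53° ≤ 2α = 22.62°  →  valid

δ = 19.53°, valid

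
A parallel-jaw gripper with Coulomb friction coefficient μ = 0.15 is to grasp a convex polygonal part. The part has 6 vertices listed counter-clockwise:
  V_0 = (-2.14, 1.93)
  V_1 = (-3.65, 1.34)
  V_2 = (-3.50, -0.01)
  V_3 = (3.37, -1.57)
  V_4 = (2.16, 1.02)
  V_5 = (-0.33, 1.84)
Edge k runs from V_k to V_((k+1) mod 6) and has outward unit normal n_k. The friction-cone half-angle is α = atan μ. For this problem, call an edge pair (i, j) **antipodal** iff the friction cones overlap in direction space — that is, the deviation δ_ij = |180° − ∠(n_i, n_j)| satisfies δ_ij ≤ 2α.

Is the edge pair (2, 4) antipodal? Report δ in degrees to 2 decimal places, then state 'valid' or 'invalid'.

α = atan 0.15 = 8.53°;  2α = 17.06°
edge 2: e_2 = (+6.87, -1.56);  n_2 = (-0.2214, -0.9752)
edge 4: e_4 = (-2.49, +0.82);  n_4 = (+0.3128, +0.9498)
∠(n_2, n_4) = 174.57°
δ = |180° − 174.57°| = 5.43°
5.43° ≤ 2α = 17.06°  →  valid

δ = 5.43°, valid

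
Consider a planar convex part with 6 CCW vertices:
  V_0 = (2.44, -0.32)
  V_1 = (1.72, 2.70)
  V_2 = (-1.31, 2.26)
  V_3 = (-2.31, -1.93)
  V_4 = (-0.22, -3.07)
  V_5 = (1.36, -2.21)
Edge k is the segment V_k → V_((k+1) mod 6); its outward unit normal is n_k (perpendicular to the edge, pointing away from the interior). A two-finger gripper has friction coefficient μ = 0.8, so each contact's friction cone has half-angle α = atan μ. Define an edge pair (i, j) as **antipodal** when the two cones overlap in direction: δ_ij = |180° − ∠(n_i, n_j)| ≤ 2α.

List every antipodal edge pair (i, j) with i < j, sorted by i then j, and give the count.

α = atan 0.8 = 38.66°;  2α = 77.32°
n_0 = (+0.9727, +0.2319)
n_1 = (-0.1437, +0.9896)
n_2 = (-0.9727, +0.2321)
n_3 = (-0.4789, -0.8779)
n_4 = (+0.4781, -0.8783)
n_5 = (+0.8682, -0.4961)
  (0,1): δ = 95.15°  ·
  (0,2): δ = 26.83°  ✓
  (0,3): δ = 47.98°  ✓
  (0,4): δ = 105.15°  ·
  (0,5): δ = 136.85°  ·
  (1,2): δ = 111.69°  ·
  (1,3): δ = 36.87°  ✓
  (1,4): δ = 20.30°  ✓
  (1,5): δ = 51.99°  ✓
  (2,3): δ = 105.19°  ·
  (2,4): δ = 48.02°  ✓
  (2,5): δ = 16.32°  ✓
  (3,4): δ = 122.83°  ·
  (3,5): δ = 91.13°  ·
  (4,5): δ = 148.30°  ·
antipodal pairs: 7

count = 7; pairs: (0,2), (0,3), (1,3), (1,4), (1,5), (2,4), (2,5)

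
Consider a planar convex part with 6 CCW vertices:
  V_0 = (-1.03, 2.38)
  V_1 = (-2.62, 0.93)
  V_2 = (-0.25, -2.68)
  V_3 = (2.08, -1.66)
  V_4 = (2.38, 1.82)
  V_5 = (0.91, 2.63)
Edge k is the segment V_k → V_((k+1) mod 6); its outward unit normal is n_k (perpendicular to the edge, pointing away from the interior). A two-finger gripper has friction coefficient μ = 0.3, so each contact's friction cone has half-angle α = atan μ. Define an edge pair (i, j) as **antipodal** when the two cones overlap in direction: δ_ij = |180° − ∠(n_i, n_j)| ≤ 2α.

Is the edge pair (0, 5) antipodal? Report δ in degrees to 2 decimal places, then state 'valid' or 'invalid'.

α = atan 0.3 = 16.70°;  2α = 33.40°
edge 0: e_0 = (-1.59, -1.45);  n_0 = (-0.6738, +0.7389)
edge 5: e_5 = (-1.94, -0.25);  n_5 = (-0.1278, +0.9918)
∠(n_0, n_5) = 35.02°
δ = |180° − 35.02°| = 144.98°
144.98° > 2α = 33.40°  →  invalid

δ = 144.98°, invalid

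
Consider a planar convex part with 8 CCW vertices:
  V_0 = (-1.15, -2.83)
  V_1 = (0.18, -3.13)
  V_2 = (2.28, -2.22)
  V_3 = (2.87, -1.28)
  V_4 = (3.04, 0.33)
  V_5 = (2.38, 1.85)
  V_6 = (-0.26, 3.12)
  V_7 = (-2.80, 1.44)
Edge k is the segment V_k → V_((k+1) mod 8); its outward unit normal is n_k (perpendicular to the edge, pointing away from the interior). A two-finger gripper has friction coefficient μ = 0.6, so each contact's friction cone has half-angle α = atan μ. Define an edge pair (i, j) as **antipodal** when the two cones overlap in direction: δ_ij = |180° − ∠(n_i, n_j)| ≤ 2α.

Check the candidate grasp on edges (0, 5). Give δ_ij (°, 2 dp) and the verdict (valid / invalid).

α = atan 0.6 = 30.96°;  2α = 61.93°
edge 0: e_0 = (+1.33, -0.30);  n_0 = (-0.2200, -0.9755)
edge 5: e_5 = (-2.64, +1.27);  n_5 = (+0.4335, +0.9011)
∠(n_0, n_5) = 167.02°
δ = |180° − 167.02°| = 12.98°
12.98° ≤ 2α = 61.93°  →  valid

δ = 12.98°, valid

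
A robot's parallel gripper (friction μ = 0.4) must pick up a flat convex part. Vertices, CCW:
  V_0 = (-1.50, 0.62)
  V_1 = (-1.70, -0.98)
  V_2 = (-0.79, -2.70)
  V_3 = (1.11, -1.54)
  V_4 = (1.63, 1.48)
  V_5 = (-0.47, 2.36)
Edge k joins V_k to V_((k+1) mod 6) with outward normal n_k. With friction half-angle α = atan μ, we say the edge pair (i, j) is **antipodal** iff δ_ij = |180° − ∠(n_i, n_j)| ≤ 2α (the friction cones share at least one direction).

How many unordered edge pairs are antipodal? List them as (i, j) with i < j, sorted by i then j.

count = 5; pairs: (0,3), (1,3), (1,4), (2,5), (3,5)

α = atan 0.4 = 21.80°;  2α = 43.60°
n_0 = (-0.9923, +0.1240)
n_1 = (-0.8839, -0.4677)
n_2 = (+0.5211, -0.8535)
n_3 = (+0.9855, -0.1697)
n_4 = (+0.3865, +0.9223)
n_5 = (-0.8605, +0.5094)
  (0,1): δ = 144.99°  ·
  (0,2): δ = 51.47°  ·
  (0,3): δ = 2.64°  ✓
  (0,4): δ = 74.39°  ·
  (0,5): δ = 156.50°  ·
  (1,2): δ = 86.48°  ·
  (1,3): δ = 37.65°  ✓
  (1,4): δ = 39.38°  ✓
  (1,5): δ = 121.49°  ·
  (2,3): δ = 131.17°  ·
  (2,4): δ = 54.14°  ·
  (2,5): δ = 27.97°  ✓
  (3,4): δ = 102.97°  ·
  (3,5): δ = 20.85°  ✓
  (4,5): δ = 97.89°  ·
antipodal pairs: 5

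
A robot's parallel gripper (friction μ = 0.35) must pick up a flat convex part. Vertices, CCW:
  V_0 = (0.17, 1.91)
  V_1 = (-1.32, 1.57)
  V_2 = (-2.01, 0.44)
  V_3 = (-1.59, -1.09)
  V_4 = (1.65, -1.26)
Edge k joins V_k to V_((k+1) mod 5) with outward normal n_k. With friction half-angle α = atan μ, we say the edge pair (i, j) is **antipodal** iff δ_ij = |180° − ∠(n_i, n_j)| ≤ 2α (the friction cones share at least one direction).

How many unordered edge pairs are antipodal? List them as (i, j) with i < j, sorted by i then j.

count = 2; pairs: (0,3), (2,4)

α = atan 0.35 = 19.29°;  2α = 38.58°
n_0 = (-0.2225, +0.9749)
n_1 = (-0.8535, +0.5211)
n_2 = (-0.9643, -0.2647)
n_3 = (-0.0524, -0.9986)
n_4 = (+0.9061, +0.4230)
  (0,1): δ = 134.26°  ·
  (0,2): δ = 87.50°  ·
  (0,3): δ = 15.86°  ✓
  (0,4): δ = 102.17°  ·
  (1,2): δ = 133.24°  ·
  (1,3): δ = 61.59°  ·
  (1,4): δ = 56.44°  ·
  (2,3): δ = 108.35°  ·
  (2,4): δ = 9.68°  ✓
  (3,4): δ = 61.97°  ·
antipodal pairs: 2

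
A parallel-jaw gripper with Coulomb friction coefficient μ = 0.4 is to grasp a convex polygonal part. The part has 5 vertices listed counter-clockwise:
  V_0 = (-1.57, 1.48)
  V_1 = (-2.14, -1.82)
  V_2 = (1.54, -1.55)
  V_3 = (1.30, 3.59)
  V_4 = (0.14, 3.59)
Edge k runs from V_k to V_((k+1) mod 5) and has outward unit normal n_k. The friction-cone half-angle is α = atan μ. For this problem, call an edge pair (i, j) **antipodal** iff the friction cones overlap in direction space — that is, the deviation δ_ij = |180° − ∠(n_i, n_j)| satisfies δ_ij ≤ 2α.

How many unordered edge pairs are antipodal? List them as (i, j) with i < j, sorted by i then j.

α = atan 0.4 = 21.80°;  2α = 43.60°
n_0 = (-0.9854, +0.1702)
n_1 = (+0.0732, -0.9973)
n_2 = (+0.9989, +0.0466)
n_3 = (+0.0000, +1.0000)
n_4 = (-0.7769, +0.6296)
  (0,1): δ = 76.00°  ·
  (0,2): δ = 12.47°  ✓
  (0,3): δ = 99.80°  ·
  (0,4): δ = 150.78°  ·
  (1,2): δ = 91.52°  ·
  (1,3): δ = 4.20°  ✓
  (1,4): δ = 46.78°  ·
  (2,3): δ = 92.67°  ·
  (2,4): δ = 41.70°  ✓
  (3,4): δ = 129.02°  ·
antipodal pairs: 3

count = 3; pairs: (0,2), (1,3), (2,4)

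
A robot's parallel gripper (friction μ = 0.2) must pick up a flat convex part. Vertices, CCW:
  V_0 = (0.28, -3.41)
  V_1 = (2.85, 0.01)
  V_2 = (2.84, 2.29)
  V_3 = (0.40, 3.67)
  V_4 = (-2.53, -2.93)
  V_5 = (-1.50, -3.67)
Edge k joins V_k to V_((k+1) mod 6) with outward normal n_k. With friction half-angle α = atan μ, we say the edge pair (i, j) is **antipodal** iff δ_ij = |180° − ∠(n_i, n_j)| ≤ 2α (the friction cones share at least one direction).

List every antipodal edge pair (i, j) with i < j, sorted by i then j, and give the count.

α = atan 0.2 = 11.31°;  2α = 22.62°
n_0 = (+0.7994, -0.6007)
n_1 = (+1.0000, +0.0044)
n_2 = (+0.4923, +0.8704)
n_3 = (-0.9140, +0.4058)
n_4 = (-0.5835, -0.8121)
n_5 = (+0.1445, -0.9895)
  (0,1): δ = 142.83°  ·
  (0,2): δ = 82.57°  ·
  (0,3): δ = 12.99°  ✓
  (0,4): δ = 91.23°  ·
  (0,5): δ = 135.23°  ·
  (1,2): δ = 119.74°  ·
  (1,3): δ = 24.19°  ·
  (1,4): δ = 54.05°  ·
  (1,5): δ = 98.06°  ·
  (2,3): δ = 84.45°  ·
  (2,4): δ = 6.20°  ✓
  (2,5): δ = 37.80°  ·
  (3,4): δ = 101.76°  ·
  (3,5): δ = 57.75°  ·
  (4,5): δ = 135.99°  ·
antipodal pairs: 2

count = 2; pairs: (0,3), (2,4)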